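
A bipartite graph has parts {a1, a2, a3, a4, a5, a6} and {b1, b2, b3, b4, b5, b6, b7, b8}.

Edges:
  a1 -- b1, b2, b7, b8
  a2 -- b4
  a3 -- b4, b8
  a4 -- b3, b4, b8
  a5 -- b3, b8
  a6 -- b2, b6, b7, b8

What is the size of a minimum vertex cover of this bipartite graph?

The 5 edges a1–b7, a2–b4, a3–b8, a4–b3, a6–b6 form a matching, so any vertex cover needs at least 5 vertices (one per matched edge).
Conversely {a1, a6, b3, b4, b8} meets every edge and has exactly 5 vertices, so 5 is optimal.

5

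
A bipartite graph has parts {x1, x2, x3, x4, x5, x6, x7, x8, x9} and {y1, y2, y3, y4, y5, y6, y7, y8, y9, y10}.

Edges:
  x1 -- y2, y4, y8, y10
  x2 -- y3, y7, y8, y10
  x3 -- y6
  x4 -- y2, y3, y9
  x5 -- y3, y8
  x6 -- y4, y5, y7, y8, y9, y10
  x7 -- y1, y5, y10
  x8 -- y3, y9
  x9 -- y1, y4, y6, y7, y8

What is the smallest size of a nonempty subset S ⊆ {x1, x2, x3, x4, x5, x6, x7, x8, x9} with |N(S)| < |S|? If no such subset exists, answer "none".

none

A matching saturating every left vertex exists, for instance x1→y4, x2→y3, x3→y6, x4→y2, x5→y8, x6→y10, x7→y1, x8→y9, x9→y7.
By Hall's marriage theorem, this means |N(S)| ≥ |S| for every subset S, so no violating subset exists.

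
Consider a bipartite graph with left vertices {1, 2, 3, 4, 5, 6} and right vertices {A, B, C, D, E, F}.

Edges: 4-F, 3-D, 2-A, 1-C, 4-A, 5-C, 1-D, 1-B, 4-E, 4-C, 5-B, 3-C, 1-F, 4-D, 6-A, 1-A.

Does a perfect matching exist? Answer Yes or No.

No

The set {2, 6} has only 1 neighbour ({A}), so by Hall's theorem at most 5 of the 6 left vertices can be matched.
Hence no matching covers every left vertex.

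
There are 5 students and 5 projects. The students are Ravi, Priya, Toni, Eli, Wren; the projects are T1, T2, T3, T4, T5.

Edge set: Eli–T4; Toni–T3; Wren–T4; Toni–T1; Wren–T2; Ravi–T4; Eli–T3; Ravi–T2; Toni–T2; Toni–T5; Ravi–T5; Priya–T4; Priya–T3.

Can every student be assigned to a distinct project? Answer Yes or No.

For example, pair Ravi–T5, Priya–T3, Toni–T1, Eli–T4, Wren–T2.
All 5 students are covered.

Yes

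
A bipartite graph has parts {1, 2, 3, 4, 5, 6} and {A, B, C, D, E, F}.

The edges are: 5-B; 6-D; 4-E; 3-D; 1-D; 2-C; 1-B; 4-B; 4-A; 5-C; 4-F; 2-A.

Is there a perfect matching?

The set {3, 6} has only 1 neighbour ({D}), so by Hall's theorem at most 5 of the 6 left vertices can be matched.
Hence no matching covers every left vertex.

No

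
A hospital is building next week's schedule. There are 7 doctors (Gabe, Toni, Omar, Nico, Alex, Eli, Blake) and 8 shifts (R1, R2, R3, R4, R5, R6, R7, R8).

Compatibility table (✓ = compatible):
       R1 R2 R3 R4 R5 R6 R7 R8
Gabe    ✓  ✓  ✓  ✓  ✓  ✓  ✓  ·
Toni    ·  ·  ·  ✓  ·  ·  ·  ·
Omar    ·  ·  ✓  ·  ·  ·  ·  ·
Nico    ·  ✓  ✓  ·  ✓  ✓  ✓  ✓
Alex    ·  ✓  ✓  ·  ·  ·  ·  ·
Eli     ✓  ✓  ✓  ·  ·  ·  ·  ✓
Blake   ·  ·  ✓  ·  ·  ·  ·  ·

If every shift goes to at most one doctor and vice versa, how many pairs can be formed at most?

6

One maximum matching: Gabe→R6, Toni→R4, Omar→R3, Nico→R5, Alex→R2, Eli→R8.
The set {Omar, Blake} has only 1 neighbour ({R3}), so by Hall's theorem at most 6 of the 7 doctors can be matched.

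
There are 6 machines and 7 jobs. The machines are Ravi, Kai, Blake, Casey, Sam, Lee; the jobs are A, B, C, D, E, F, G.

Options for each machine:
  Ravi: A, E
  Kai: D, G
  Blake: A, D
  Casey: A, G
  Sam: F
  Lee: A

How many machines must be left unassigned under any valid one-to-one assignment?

1

A valid assignment of size 5: Ravi-E, Kai-D, Blake-A, Casey-G, Sam-F.
The set {Kai, Blake, Casey, Lee} has only 3 neighbours ({A, D, G}), so by Hall's theorem at most 5 of the 6 machines can be matched.
That matches 5 of the 6, leaving 1 unmatched; no matching can do better.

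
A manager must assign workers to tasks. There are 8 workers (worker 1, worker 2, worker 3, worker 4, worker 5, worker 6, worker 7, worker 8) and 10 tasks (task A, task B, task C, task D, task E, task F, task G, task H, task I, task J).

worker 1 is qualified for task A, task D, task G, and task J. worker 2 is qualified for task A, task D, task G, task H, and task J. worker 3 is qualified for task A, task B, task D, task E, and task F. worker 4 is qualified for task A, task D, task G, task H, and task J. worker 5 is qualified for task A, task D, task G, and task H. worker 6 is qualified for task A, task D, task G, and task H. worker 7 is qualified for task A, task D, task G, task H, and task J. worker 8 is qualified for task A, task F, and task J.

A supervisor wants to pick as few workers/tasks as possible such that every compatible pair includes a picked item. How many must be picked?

The 7 edges worker 1–task J, worker 2–task G, worker 3–task E, worker 4–task H, worker 5–task A, worker 6–task D, worker 8–task F form a matching, so any vertex cover needs at least 7 vertices (one per matched edge).
Conversely {worker 3, worker 8, task A, task D, task G, task H, task J} meets every edge and has exactly 7 vertices, so 7 is optimal.

7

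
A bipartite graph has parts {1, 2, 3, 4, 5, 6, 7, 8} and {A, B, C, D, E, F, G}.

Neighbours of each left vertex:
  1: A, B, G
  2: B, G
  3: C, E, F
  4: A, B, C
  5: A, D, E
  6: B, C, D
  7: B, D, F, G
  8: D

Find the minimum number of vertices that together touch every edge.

7

A maximum matching has 7 edges (e.g. 1–A, 2–G, 3–F, 4–C, 5–E, 6–D, 7–B).
By König's theorem the minimum vertex cover has the same size. One such cover is {A, B, C, D, E, F, G}.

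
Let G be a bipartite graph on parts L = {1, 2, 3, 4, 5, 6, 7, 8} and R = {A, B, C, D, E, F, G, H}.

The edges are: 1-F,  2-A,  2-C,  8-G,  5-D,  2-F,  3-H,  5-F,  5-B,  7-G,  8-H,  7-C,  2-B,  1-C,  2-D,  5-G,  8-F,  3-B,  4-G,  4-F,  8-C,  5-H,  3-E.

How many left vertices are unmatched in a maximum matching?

1

One maximum matching: 1-F, 2-A, 3-E, 4-G, 5-B, 7-C, 8-H.
The set {6} has only 0 neighbours (∅), so by Hall's theorem at most 7 of the 8 left vertices can be matched.
That matches 7 of the 8, leaving 1 unmatched; no matching can do better.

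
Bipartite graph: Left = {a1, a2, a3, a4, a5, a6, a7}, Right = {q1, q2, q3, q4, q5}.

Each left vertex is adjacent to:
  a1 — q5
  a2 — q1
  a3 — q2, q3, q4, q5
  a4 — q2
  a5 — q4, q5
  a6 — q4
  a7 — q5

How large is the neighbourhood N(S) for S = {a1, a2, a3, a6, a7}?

5

The union of neighbours of {a1, a2, a3, a6, a7} is {q1, q2, q3, q4, q5}, which has 5 elements.
Since |N(S)| = 5 ≥ |S| = 5, Hall's condition holds for this subset.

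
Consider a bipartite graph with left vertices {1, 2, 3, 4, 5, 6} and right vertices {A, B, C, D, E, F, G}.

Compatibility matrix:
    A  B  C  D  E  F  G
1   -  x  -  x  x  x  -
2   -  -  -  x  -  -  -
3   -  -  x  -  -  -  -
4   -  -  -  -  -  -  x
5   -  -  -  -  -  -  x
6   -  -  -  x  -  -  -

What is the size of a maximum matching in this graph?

For example, pair 1–B, 2–D, 3–C, 4–G.
The set {2, 4, 5, 6} has only 2 neighbours ({D, G}), so by Hall's theorem at most 4 of the 6 left vertices can be matched.

4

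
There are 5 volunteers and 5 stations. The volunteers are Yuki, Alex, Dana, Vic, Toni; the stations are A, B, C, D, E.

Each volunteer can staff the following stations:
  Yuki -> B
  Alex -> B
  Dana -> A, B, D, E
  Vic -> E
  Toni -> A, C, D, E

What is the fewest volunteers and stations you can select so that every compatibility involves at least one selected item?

4

The 4 edges Yuki–B, Dana–D, Vic–E, Toni–C form a matching, so any vertex cover needs at least 4 vertices (one per matched edge).
Conversely {Dana, Vic, Toni, B} meets every edge and has exactly 4 vertices, so 4 is optimal.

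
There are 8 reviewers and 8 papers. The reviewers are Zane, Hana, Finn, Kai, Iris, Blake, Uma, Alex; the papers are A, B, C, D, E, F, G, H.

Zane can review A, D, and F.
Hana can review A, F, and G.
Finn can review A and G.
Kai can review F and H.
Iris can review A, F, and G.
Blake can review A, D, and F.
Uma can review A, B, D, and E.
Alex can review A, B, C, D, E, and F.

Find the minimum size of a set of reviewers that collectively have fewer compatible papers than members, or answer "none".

5

Take S = {Zane, Hana, Finn, Iris, Blake}. Its neighbourhood is {A, D, F, G}, so |N(S)| = 4 < |S| = 5.
Every subset of size less than 5 has at least as many neighbours as members, so 5 is the minimum.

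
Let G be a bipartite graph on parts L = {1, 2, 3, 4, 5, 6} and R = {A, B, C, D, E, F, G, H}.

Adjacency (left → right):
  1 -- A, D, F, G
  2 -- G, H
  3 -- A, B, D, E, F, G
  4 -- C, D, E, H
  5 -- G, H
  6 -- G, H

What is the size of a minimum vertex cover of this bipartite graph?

{1, 3, 4, G, H} is a vertex cover of size 5: every edge has an endpoint in this set.
No smaller cover exists because 1–F, 2–H, 3–A, 4–E, 5–G is a matching of size 5, and a cover must include an endpoint of each of these disjoint edges (König's theorem).

5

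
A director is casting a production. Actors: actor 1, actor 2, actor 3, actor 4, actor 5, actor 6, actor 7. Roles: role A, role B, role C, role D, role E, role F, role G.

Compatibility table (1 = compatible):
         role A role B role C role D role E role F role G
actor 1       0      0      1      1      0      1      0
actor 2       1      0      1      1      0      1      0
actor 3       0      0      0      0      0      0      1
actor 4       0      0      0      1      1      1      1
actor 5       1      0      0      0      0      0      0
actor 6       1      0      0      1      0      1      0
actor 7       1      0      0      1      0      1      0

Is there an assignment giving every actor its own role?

No

The set {actor 1, actor 2, actor 5, actor 6, actor 7} has only 4 neighbours ({role A, role C, role D, role F}), so by Hall's theorem at most 6 of the 7 actors can be matched.
Hence no matching covers every actor.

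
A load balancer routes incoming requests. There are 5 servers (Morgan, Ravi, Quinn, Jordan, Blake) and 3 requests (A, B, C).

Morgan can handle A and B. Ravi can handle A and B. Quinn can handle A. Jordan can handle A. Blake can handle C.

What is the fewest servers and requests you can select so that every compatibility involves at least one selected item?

3

{Blake, A, B} is a vertex cover of size 3: every edge has an endpoint in this set.
No smaller cover exists because Morgan–A, Ravi–B, Blake–C is a matching of size 3, and a cover must include an endpoint of each of these disjoint edges (König's theorem).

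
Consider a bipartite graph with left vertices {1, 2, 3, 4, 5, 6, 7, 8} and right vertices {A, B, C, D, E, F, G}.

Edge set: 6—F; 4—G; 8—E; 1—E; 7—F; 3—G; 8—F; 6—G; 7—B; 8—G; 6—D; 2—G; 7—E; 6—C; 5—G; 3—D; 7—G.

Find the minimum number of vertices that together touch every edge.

6

A maximum matching has 6 edges (e.g. 1–E, 2–G, 3–D, 6–C, 7–B, 8–F).
By König's theorem the minimum vertex cover has the same size. One such cover is {1, 3, 6, 7, 8, G}.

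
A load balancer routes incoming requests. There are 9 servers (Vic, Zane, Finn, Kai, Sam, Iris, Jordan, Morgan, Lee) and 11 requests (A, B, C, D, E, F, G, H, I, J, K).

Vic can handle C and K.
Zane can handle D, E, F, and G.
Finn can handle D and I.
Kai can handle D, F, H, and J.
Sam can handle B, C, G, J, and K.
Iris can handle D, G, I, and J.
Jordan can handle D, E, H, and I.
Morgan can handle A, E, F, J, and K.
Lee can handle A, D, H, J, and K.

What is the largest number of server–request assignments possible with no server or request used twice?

9

For example, pair Vic→C, Zane→E, Finn→I, Kai→F, Sam→G, Iris→D, Jordan→H, Morgan→K, Lee→J.
This saturates every server, so 9 is the maximum.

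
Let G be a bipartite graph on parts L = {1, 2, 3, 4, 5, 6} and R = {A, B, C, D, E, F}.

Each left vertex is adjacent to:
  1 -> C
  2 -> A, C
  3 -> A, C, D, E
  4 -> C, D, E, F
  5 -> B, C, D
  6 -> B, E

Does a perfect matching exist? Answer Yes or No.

Yes

A valid assignment of size 6: 1-C, 2-A, 3-E, 4-F, 5-D, 6-B.
All 6 left vertices are covered.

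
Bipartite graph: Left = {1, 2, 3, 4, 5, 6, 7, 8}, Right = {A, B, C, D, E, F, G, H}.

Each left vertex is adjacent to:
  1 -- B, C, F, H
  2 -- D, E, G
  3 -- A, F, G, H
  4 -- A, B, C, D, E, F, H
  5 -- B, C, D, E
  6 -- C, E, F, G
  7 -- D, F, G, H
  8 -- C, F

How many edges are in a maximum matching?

A valid assignment of size 8: 1→C, 2→E, 3→H, 4→A, 5→B, 6→G, 7→D, 8→F.
This saturates every left vertex, so 8 is the maximum.

8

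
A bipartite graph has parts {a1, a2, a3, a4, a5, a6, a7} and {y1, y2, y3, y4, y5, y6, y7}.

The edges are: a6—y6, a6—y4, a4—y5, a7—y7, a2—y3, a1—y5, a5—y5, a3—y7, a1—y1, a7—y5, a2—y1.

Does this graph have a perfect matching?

The set {a3, a4, a5, a7} has only 2 neighbours ({y5, y7}), so by Hall's theorem at most 5 of the 7 left vertices can be matched.
Hence no matching covers every left vertex.

No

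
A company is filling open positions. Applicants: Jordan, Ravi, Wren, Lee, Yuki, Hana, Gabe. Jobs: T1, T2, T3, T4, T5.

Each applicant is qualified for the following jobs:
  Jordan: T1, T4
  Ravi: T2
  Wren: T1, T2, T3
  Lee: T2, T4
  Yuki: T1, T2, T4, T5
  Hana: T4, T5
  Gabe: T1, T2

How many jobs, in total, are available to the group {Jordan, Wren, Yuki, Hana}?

5

The union of neighbours of {Jordan, Wren, Yuki, Hana} is {T1, T2, T3, T4, T5}, which has 5 elements.
Since |N(S)| = 5 ≥ |S| = 4, Hall's condition holds for this subset.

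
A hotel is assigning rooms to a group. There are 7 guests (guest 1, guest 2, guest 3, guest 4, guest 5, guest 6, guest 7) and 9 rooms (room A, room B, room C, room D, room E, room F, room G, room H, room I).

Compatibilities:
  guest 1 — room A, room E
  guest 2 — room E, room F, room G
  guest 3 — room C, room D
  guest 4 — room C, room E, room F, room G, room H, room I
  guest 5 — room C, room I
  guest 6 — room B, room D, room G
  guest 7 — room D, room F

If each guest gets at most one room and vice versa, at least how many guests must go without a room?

0

For example, pair guest 1-room E, guest 2-room G, guest 3-room D, guest 4-room C, guest 5-room I, guest 6-room B, guest 7-room F.
This saturates every guest, so 7 is the maximum.
That matches 7 of the 7, leaving 0 unmatched; no matching can do better.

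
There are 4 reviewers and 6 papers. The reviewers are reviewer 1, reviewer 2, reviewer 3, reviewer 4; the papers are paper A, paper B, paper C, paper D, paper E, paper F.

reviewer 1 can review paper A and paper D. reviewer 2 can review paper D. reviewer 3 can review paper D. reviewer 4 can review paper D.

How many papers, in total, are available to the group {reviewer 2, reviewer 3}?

The union of neighbours of {reviewer 2, reviewer 3} is {paper D}, which has 1 element.
Since |N(S)| = 1 < |S| = 2, Hall's condition fails for this subset.

1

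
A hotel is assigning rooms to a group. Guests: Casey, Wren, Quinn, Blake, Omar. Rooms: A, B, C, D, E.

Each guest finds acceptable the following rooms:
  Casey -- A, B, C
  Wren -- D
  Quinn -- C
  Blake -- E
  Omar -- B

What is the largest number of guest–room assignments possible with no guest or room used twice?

5

A valid assignment of size 5: Casey-A, Wren-D, Quinn-C, Blake-E, Omar-B.
This saturates every guest, so 5 is the maximum.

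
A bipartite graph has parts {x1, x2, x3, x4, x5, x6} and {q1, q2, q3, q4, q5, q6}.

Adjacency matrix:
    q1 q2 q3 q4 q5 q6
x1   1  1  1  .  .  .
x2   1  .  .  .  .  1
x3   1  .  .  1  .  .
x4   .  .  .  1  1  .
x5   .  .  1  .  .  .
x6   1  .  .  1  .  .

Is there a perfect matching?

For example, pair x1-q2, x2-q6, x3-q1, x4-q5, x5-q3, x6-q4.
All 6 left vertices are covered.

Yes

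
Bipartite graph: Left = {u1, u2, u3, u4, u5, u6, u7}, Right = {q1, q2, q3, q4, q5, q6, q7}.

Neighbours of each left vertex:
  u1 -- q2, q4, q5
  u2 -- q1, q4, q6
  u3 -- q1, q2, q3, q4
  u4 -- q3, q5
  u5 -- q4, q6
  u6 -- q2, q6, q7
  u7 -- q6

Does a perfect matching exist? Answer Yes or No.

For example, pair u1–q5, u2–q1, u3–q2, u4–q3, u5–q4, u6–q7, u7–q6.
Every left vertex is matched, so this is a perfect matching.

Yes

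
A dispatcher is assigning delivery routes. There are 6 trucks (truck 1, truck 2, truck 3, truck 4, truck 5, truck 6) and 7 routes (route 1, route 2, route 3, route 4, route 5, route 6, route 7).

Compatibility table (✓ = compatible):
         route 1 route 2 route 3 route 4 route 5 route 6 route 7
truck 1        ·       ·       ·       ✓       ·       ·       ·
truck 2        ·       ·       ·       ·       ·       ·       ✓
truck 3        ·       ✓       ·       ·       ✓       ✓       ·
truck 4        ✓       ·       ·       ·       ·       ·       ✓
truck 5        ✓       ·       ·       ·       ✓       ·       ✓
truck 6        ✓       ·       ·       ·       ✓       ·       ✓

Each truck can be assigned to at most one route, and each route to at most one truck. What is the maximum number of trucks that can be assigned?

5

A valid assignment of size 5: truck 1–route 4, truck 2–route 7, truck 3–route 2, truck 4–route 1, truck 5–route 5.
The set {truck 2, truck 4, truck 5, truck 6} has only 3 neighbours ({route 1, route 5, route 7}), so by Hall's theorem at most 5 of the 6 trucks can be matched.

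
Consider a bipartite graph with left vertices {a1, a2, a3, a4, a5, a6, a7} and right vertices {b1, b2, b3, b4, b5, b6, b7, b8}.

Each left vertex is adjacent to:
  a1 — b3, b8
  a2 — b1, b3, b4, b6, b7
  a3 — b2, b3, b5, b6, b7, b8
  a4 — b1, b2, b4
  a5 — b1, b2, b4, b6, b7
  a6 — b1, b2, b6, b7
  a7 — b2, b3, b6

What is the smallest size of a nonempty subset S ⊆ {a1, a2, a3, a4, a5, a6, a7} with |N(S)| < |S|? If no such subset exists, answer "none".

A matching saturating every left vertex exists, for instance a1→b8, a2→b1, a3→b5, a4→b4, a5→b7, a6→b6, a7→b3.
By Hall's marriage theorem, this means |N(S)| ≥ |S| for every subset S, so no violating subset exists.

none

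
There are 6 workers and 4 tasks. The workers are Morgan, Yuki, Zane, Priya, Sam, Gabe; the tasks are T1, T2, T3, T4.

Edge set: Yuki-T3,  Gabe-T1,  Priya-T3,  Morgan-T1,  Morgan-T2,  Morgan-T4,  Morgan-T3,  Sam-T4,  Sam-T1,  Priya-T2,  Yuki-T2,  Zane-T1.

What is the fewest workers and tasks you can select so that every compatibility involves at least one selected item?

The 4 edges Morgan–T4, Yuki–T3, Zane–T1, Priya–T2 form a matching, so any vertex cover needs at least 4 vertices (one per matched edge).
Conversely {T1, T2, T3, T4} meets every edge and has exactly 4 vertices, so 4 is optimal.

4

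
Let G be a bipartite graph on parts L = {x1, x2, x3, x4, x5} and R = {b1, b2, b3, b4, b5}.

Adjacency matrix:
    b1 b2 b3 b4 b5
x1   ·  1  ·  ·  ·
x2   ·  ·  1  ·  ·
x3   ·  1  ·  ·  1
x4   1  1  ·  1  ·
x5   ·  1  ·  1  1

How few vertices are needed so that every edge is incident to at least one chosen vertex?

A maximum matching has 5 edges (e.g. x1–b2, x2–b3, x3–b5, x4–b1, x5–b4).
By König's theorem the minimum vertex cover has the same size. One such cover is {x1, x2, x3, x4, x5}.

5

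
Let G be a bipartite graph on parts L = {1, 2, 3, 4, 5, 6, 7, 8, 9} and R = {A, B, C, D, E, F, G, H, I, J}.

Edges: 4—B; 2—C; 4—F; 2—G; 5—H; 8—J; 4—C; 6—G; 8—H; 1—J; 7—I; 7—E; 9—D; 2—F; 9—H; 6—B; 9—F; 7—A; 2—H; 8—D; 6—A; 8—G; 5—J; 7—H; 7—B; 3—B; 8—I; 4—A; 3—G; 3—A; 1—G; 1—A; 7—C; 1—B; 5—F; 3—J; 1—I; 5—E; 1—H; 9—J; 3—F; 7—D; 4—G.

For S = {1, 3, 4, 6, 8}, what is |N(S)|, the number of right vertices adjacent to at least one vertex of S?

9

The union of neighbours of {1, 3, 4, 6, 8} is {A, B, C, D, F, G, H, I, J}, which has 9 elements.
Since |N(S)| = 9 ≥ |S| = 5, Hall's condition holds for this subset.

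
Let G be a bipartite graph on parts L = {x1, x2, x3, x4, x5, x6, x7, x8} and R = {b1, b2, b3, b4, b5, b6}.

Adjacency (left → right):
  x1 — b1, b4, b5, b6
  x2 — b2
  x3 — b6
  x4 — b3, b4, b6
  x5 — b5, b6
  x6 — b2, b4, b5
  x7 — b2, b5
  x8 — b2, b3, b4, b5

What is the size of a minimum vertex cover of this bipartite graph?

The 6 edges x1–b1, x2–b2, x3–b6, x4–b3, x5–b5, x6–b4 form a matching, so any vertex cover needs at least 6 vertices (one per matched edge).
Conversely {x1, b2, b3, b4, b5, b6} meets every edge and has exactly 6 vertices, so 6 is optimal.

6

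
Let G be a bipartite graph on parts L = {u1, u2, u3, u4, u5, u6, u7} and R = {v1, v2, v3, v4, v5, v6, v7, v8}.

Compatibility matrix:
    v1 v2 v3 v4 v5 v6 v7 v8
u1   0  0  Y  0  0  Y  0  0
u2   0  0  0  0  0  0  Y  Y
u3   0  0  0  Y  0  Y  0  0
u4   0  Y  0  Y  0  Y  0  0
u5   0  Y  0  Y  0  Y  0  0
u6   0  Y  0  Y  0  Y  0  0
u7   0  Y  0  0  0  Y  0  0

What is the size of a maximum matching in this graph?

A valid assignment of size 5: u1→v3, u2→v7, u3→v4, u4→v6, u5→v2.
The set {u3, u4, u5, u6, u7} has only 3 neighbours ({v2, v4, v6}), so by Hall's theorem at most 5 of the 7 left vertices can be matched.

5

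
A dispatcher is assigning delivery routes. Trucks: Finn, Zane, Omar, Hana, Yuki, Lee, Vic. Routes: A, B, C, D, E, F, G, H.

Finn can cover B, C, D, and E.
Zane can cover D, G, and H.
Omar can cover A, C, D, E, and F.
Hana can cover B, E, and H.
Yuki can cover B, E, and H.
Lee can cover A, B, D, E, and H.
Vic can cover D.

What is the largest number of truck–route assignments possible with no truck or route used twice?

A valid assignment of size 7: Finn→C, Zane→G, Omar→E, Hana→B, Yuki→H, Lee→A, Vic→D.
This saturates every truck, so 7 is the maximum.

7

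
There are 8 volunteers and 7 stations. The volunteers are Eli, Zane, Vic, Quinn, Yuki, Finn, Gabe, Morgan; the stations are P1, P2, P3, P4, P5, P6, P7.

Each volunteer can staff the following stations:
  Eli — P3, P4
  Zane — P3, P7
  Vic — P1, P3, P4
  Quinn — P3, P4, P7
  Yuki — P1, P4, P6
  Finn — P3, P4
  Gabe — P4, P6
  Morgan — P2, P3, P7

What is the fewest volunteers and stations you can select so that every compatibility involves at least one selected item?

The 6 edges Eli–P4, Zane–P3, Vic–P1, Quinn–P7, Yuki–P6, Morgan–P2 form a matching, so any vertex cover needs at least 6 vertices (one per matched edge).
Conversely {Morgan, P1, P3, P4, P6, P7} meets every edge and has exactly 6 vertices, so 6 is optimal.

6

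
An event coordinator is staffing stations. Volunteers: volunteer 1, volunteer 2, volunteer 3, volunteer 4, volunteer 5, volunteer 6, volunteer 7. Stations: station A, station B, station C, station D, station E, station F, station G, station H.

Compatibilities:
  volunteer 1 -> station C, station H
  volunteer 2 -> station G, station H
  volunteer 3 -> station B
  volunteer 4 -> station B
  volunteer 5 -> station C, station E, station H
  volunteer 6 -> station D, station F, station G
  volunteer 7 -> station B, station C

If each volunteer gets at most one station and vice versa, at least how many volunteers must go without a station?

1

For example, pair volunteer 1-station H, volunteer 2-station G, volunteer 3-station B, volunteer 5-station E, volunteer 6-station F, volunteer 7-station C.
The set {volunteer 3, volunteer 4} has only 1 neighbour ({station B}), so by Hall's theorem at most 6 of the 7 volunteers can be matched.
That matches 6 of the 7, leaving 1 unmatched; no matching can do better.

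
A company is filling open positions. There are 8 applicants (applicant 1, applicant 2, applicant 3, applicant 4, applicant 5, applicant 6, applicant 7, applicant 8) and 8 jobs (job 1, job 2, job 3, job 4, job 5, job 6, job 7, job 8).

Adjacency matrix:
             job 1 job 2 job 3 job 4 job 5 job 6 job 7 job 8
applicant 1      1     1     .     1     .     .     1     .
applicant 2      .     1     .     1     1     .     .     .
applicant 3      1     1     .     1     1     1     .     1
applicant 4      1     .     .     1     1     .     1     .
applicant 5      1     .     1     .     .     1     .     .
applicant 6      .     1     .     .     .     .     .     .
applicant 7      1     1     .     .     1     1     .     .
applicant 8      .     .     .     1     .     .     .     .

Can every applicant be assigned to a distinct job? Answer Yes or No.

One maximum matching: applicant 1-job 1, applicant 2-job 5, applicant 3-job 8, applicant 4-job 7, applicant 5-job 3, applicant 6-job 2, applicant 7-job 6, applicant 8-job 4.
All 8 applicants are covered.

Yes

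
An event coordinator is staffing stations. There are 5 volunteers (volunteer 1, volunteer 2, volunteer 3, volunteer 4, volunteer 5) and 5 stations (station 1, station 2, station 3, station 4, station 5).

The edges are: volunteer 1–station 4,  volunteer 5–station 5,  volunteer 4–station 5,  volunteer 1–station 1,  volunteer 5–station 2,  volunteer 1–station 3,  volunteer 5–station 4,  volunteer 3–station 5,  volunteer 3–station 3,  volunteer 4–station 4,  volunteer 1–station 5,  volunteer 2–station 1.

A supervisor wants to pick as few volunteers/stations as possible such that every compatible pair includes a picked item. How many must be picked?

5

A maximum matching has 5 edges (e.g. volunteer 1–station 4, volunteer 2–station 1, volunteer 3–station 3, volunteer 4–station 5, volunteer 5–station 2).
By König's theorem the minimum vertex cover has the same size. One such cover is {volunteer 1, volunteer 2, volunteer 3, volunteer 4, volunteer 5}.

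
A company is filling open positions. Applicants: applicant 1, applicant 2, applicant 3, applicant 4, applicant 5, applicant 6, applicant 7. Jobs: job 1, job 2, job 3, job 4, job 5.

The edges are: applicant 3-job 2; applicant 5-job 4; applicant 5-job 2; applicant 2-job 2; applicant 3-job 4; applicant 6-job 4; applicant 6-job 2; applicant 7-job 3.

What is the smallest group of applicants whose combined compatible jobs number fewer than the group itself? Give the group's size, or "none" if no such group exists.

1

Take S = {applicant 1}. Its neighbourhood is {}, so |N(S)| = 0 < |S| = 1.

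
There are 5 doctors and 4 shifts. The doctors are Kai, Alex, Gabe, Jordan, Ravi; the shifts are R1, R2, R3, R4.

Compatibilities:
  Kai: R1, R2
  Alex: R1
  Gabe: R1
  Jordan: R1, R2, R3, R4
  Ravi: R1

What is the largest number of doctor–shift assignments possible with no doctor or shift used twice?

A valid assignment of size 3: Kai→R2, Alex→R1, Jordan→R3.
The set {Alex, Gabe, Ravi} has only 1 neighbour ({R1}), so by Hall's theorem at most 3 of the 5 doctors can be matched.

3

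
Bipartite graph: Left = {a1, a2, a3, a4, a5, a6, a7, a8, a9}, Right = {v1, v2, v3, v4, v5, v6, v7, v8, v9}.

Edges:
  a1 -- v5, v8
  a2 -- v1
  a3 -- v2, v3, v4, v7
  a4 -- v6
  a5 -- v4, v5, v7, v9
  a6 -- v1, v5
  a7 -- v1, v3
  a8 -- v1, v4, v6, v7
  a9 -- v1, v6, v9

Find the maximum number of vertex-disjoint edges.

9

One maximum matching: a1-v8, a2-v1, a3-v2, a4-v6, a5-v4, a6-v5, a7-v3, a8-v7, a9-v9.
All 9 left vertices are matched, so no larger matching exists.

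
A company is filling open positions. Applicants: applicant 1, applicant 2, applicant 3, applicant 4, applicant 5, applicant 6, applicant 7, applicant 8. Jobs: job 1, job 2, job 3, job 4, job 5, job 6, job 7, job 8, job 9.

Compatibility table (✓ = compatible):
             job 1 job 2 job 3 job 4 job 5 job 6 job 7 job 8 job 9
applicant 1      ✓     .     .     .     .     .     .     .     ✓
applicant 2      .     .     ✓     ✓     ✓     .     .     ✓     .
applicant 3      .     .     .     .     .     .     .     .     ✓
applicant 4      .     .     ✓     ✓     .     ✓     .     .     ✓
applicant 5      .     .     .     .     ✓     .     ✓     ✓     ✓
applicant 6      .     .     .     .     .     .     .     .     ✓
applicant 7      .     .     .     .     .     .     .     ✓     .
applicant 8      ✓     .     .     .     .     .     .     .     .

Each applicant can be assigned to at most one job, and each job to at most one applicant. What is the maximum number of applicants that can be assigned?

6

A valid assignment of size 6: applicant 1→job 1, applicant 2→job 3, applicant 3→job 9, applicant 4→job 6, applicant 5→job 5, applicant 7→job 8.
The set {applicant 1, applicant 3, applicant 6, applicant 8} has only 2 neighbours ({job 1, job 9}), so by Hall's theorem at most 6 of the 8 applicants can be matched.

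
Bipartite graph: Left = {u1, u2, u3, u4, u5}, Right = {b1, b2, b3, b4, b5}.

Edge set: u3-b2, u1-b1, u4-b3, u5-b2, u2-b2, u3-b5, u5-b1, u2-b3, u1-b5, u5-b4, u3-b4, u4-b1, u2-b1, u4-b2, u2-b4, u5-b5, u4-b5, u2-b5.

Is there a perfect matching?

Yes

A valid assignment of size 5: u1–b1, u2–b2, u3–b4, u4–b3, u5–b5.
All 5 left vertices are covered.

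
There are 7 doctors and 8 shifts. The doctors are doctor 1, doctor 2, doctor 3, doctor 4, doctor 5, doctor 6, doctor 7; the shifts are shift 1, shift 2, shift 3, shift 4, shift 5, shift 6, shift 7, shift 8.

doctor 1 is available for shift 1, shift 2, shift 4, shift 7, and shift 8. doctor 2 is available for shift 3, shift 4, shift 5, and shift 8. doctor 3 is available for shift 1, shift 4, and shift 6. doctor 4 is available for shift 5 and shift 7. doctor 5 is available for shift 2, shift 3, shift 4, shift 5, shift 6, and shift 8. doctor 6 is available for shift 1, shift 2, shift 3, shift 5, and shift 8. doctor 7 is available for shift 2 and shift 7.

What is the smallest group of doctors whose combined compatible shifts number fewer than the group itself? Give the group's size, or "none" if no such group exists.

none

A matching saturating every doctor exists, for instance doctor 1→shift 8, doctor 2→shift 3, doctor 3→shift 4, doctor 4→shift 7, doctor 5→shift 6, doctor 6→shift 5, doctor 7→shift 2.
By Hall's marriage theorem, this means |N(S)| ≥ |S| for every subset S, so no violating subset exists.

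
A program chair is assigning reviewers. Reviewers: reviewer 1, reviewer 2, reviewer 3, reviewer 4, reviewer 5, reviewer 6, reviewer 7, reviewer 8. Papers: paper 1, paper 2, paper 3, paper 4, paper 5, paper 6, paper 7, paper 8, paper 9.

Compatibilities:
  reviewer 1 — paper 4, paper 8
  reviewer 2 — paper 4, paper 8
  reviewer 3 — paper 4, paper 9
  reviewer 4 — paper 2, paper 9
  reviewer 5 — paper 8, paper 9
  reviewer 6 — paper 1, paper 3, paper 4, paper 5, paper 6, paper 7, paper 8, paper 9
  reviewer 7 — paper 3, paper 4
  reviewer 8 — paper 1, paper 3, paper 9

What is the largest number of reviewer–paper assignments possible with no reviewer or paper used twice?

One maximum matching: reviewer 1–paper 8, reviewer 2–paper 4, reviewer 3–paper 9, reviewer 4–paper 2, reviewer 6–paper 6, reviewer 7–paper 3, reviewer 8–paper 1.
The set {reviewer 1, reviewer 2, reviewer 3, reviewer 5} has only 3 neighbours ({paper 4, paper 8, paper 9}), so by Hall's theorem at most 7 of the 8 reviewers can be matched.

7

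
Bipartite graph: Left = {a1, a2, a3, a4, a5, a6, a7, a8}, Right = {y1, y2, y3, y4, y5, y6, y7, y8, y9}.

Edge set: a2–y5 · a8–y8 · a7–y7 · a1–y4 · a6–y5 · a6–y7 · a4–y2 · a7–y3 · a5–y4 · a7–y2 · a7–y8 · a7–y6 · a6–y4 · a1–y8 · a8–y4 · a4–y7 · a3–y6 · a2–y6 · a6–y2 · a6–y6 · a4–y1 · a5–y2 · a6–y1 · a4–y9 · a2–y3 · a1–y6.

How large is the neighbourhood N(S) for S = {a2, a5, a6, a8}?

The union of neighbours of {a2, a5, a6, a8} is {y1, y2, y3, y4, y5, y6, y7, y8}, which has 8 elements.
Since |N(S)| = 8 ≥ |S| = 4, Hall's condition holds for this subset.

8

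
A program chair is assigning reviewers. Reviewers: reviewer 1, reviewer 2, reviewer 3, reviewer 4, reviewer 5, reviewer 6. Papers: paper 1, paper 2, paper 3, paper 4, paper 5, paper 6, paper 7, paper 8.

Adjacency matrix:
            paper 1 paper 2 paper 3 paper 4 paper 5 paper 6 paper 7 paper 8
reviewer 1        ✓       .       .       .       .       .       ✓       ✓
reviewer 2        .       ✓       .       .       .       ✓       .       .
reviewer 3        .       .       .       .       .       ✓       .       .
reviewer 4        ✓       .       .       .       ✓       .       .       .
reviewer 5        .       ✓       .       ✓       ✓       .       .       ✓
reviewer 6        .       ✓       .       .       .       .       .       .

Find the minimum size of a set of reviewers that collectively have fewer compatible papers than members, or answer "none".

3

Take S = {reviewer 2, reviewer 3, reviewer 6}. Its neighbourhood is {paper 2, paper 6}, so |N(S)| = 2 < |S| = 3.
Every subset of size less than 3 has at least as many neighbours as members, so 3 is the minimum.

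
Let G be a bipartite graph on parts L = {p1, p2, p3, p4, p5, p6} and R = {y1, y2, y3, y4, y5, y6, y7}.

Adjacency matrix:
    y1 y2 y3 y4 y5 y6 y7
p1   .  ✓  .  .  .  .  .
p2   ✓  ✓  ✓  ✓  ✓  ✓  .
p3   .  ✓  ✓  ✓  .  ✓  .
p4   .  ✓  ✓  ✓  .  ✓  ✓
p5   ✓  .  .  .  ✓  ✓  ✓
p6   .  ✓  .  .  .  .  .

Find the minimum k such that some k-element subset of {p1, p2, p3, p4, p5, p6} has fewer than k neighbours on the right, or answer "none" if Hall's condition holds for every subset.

Take S = {p1, p6}. Its neighbourhood is {y2}, so |N(S)| = 1 < |S| = 2.
No single vertex violates Hall's condition since each has at least one neighbour, so 2 is the minimum.

2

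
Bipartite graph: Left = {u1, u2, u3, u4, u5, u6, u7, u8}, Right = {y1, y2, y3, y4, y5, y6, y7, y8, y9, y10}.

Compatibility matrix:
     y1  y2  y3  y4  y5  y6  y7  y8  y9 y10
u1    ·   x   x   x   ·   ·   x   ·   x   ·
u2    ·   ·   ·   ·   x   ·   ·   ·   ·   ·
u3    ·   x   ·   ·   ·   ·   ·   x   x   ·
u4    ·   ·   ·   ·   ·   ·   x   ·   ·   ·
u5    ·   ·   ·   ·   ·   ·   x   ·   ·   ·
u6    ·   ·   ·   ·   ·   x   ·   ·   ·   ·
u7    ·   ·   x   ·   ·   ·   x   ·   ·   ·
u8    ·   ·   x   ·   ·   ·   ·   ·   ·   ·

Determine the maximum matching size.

6

One maximum matching: u1-y4, u2-y5, u3-y8, u4-y7, u6-y6, u7-y3.
The set {u4, u5, u7, u8} has only 2 neighbours ({y3, y7}), so by Hall's theorem at most 6 of the 8 left vertices can be matched.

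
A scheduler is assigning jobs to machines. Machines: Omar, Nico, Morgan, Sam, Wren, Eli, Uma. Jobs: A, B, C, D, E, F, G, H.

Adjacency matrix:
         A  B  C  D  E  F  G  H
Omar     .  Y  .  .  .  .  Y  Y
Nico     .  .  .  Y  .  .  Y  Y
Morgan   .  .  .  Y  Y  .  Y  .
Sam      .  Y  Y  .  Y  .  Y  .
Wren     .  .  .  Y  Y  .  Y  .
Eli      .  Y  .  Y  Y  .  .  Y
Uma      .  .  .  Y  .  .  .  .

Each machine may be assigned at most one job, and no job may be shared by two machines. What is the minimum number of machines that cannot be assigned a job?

A valid assignment of size 6: Omar-G, Nico-H, Morgan-D, Sam-C, Wren-E, Eli-B.
The set {Omar, Nico, Morgan, Wren, Eli, Uma} has only 5 neighbours ({B, D, E, G, H}), so by Hall's theorem at most 6 of the 7 machines can be matched.
That matches 6 of the 7, leaving 1 unmatched; no matching can do better.

1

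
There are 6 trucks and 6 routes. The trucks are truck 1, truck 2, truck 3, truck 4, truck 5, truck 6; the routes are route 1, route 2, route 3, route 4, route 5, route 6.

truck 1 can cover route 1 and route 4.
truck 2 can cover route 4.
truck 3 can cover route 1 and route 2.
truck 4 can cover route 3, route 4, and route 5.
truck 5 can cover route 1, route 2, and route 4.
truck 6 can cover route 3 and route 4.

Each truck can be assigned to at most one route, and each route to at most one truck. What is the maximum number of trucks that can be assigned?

5

For example, pair truck 1→route 1, truck 2→route 4, truck 3→route 2, truck 4→route 5, truck 6→route 3.
The set {truck 1, truck 2, truck 3, truck 5} has only 3 neighbours ({route 1, route 2, route 4}), so by Hall's theorem at most 5 of the 6 trucks can be matched.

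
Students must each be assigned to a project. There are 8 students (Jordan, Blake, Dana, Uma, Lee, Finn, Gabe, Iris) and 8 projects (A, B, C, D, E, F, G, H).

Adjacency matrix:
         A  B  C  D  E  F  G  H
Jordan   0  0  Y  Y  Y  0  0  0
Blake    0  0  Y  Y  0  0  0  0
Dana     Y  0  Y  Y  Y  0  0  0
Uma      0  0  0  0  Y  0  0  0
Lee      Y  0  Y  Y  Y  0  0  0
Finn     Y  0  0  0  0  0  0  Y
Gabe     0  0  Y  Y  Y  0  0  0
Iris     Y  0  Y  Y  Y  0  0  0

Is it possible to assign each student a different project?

No

The set {Jordan, Blake, Dana, Uma, Lee, Gabe, Iris} has only 4 neighbours ({A, C, D, E}), so by Hall's theorem at most 5 of the 8 students can be matched.
Hence no matching covers every student.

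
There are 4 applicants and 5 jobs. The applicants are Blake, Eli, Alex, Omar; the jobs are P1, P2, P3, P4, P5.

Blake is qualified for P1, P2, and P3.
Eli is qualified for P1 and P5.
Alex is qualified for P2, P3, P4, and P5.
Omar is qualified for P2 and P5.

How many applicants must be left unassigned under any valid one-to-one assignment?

0

One maximum matching: Blake–P3, Eli–P1, Alex–P4, Omar–P5.
This saturates every applicant, so 4 is the maximum.
That matches 4 of the 4, leaving 0 unmatched; no matching can do better.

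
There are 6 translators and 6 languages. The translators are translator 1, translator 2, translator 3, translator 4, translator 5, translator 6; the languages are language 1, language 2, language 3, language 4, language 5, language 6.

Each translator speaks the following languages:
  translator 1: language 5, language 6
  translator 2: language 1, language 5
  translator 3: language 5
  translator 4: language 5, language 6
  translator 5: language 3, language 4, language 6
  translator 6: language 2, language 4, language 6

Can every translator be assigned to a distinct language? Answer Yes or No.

No

The set {translator 1, translator 3, translator 4} has only 2 neighbours ({language 5, language 6}), so by Hall's theorem at most 5 of the 6 translators can be matched.
Hence no matching covers every translator.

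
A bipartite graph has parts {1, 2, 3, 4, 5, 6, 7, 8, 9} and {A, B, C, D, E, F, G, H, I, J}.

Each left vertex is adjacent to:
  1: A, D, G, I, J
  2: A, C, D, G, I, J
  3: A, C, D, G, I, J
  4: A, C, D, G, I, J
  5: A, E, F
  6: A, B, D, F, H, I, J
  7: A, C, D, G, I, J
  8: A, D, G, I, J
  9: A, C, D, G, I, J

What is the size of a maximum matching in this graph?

A valid assignment of size 8: 1–I, 2–C, 3–A, 4–D, 5–E, 6–H, 7–G, 8–J.
The set {1, 2, 3, 4, 7, 8, 9} has only 6 neighbours ({A, C, D, G, I, J}), so by Hall's theorem at most 8 of the 9 left vertices can be matched.

8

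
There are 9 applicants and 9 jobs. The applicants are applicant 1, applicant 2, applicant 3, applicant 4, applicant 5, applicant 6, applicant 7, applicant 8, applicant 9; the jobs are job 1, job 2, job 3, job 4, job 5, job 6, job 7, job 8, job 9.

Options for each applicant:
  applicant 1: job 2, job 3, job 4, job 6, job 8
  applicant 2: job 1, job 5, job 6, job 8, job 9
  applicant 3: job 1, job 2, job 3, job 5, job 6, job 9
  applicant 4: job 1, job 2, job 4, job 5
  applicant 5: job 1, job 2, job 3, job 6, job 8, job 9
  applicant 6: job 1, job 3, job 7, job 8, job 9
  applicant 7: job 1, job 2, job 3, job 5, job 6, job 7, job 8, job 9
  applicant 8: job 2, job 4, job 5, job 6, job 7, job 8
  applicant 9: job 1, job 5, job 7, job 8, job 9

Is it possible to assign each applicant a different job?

A valid assignment of size 9: applicant 1→job 6, applicant 2→job 5, applicant 3→job 2, applicant 4→job 4, applicant 5→job 3, applicant 6→job 8, applicant 7→job 1, applicant 8→job 7, applicant 9→job 9.
Every applicant is matched, so this is a perfect matching.

Yes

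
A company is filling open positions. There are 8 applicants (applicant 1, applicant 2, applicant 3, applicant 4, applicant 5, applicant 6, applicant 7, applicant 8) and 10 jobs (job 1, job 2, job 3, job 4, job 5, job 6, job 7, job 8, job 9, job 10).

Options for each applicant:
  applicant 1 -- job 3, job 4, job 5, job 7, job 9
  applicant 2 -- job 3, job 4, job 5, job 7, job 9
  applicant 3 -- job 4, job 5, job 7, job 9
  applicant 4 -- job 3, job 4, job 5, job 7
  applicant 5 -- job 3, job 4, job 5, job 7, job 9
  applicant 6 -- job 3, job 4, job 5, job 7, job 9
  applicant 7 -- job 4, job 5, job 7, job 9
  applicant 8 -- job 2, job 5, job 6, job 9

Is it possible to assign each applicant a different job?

The set {applicant 1, applicant 2, applicant 3, applicant 4, applicant 5, applicant 6, applicant 7} has only 5 neighbours ({job 3, job 4, job 5, job 7, job 9}), so by Hall's theorem at most 6 of the 8 applicants can be matched.
Hence no matching covers every applicant.

No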